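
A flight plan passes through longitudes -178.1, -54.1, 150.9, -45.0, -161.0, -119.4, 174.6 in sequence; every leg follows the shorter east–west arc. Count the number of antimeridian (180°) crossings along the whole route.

Leg 1: -178.1° → -54.1°, shortest Δλ = 124.0° (east) — does not cross 180°.
Leg 2: -54.1° → +150.9°, shortest Δλ = -155.0° (west) — crosses 180°.
Leg 3: +150.9° → -45.0°, shortest Δλ = 164.1° (east) — crosses 180°.
Leg 4: -45.0° → -161.0°, shortest Δλ = -116.0° (west) — does not cross 180°.
Leg 5: -161.0° → -119.4°, shortest Δλ = 41.6° (east) — does not cross 180°.
Leg 6: -119.4° → +174.6°, shortest Δλ = -66.0° (west) — crosses 180°.
Total crossings: 3.

3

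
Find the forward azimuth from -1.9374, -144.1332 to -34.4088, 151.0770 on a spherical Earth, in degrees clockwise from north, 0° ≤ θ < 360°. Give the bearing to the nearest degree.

Δλ = 151.0770 − -144.1332 = 295.2102°; wrapped into (−180°, 180°]: -64.7898°.
θ = atan2( sin Δλ · cos φ₂ , cos φ₁ · sin φ₂ − sin φ₁ · cos φ₂ · cos Δλ )
  = atan2(-0.74644, -0.55289) = -126.527° → normalised to [0°, 360°): 233.473°.

233°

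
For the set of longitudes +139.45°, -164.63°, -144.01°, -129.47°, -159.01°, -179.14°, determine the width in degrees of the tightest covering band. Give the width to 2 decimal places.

Sort the longitudes: -179.14°, -164.63°, -159.01°, -144.01°, -129.47°, +139.45°.
Eastward gaps between consecutive values (wrapping around): 14.51°, 5.62°, 15.00°, 14.54°, 268.92°, 41.41°.
Largest gap = 268.92° ⇒ minimal covering band is its complement: 360° − 268.92° = 91.08°.
Band runs from +139.45° eastward to -129.47°, crossing the antimeridian.

91.08°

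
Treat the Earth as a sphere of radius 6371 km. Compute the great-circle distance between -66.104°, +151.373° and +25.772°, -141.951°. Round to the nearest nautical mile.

6284 nmi

Δλ = -141.951 − 151.373 = -293.324°; wrapped into (−180°, 180°]: 66.676°.
Δφ = 25.772 − -66.104 = 91.876°.
a = sin²(Δφ/2) + cos φ₁ · cos φ₂ · sin²(Δλ/2) = 0.626546.
c = 2·atan2(√a, √(1−a)) = 1.82667 rad → d = 6371·c ≈ 11637.72 km ≈ 6283.87 nmi.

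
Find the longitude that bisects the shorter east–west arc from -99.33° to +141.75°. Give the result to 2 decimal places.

Signed shortest Δλ from -99.33° to +141.75° is -118.92°.
Midpoint longitude = -99.33° + (-118.92°)/2 = -99.33° − 59.46° = -158.79°.
(The naïve average (-99.33 + +141.75)/2 = 21.21° is on the wrong side of the globe.)

-158.79°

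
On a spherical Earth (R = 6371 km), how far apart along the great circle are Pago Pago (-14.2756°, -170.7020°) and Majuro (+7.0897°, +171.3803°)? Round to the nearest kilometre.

3091 km

Δλ = 171.3803 − -170.7020 = 342.0823°; wrapped into (−180°, 180°]: -17.9177°.
Δφ = 7.0897 − -14.2756 = 21.3653°.
a = sin²(Δφ/2) + cos φ₁ · cos φ₂ · sin²(Δλ/2) = 0.057683.
c = 2·atan2(√a, √(1−a)) = 0.48509 rad → d = 6371·c ≈ 3090.51 km.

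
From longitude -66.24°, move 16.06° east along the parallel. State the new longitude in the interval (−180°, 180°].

-50.18°

Start at -66.24°; shift +16.06° → -50.18°.
-50.18° already lies in (−180°, 180°].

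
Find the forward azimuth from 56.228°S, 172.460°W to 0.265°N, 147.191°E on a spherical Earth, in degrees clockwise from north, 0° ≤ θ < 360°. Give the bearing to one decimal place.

314.5°

Δλ = 147.191 − -172.460 = 319.651°; wrapped into (−180°, 180°]: -40.349°.
θ = atan2( sin Δλ · cos φ₂ , cos φ₁ · sin φ₂ − sin φ₁ · cos φ₂ · cos Δλ )
  = atan2(-0.64743, 0.63608) = -45.507° → normalised to [0°, 360°): 314.493°.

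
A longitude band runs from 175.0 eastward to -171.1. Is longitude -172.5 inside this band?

Band width going east from +175.0° to -171.1°: ((-171.1 − 175.0) mod 360) = 13.9°.
Offset of -172.5° east of the west edge: ((-172.5 − 175.0) mod 360) = 12.5°.
12.5° ≤ 13.9° ⇒ inside.

Yes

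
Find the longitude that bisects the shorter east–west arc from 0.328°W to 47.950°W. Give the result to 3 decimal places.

Signed shortest Δλ from -0.328° to -47.950° is -47.622°.
Midpoint longitude = -0.328° + (-47.622°)/2 = -0.328° − 23.811° = -24.139°.

24.139°W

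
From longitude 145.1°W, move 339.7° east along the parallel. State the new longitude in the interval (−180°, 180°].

165.4°W

Start at -145.1°; shift +339.7° → +194.6°.
+194.6° lies outside (−180°, 180°]; subtract 360° → -165.4°.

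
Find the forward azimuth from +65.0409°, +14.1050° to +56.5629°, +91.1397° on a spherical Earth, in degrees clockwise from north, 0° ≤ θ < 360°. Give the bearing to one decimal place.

65.9°

Δλ = 91.1397 − 14.1050 = 77.0347°.
θ = atan2( sin Δλ · cos φ₂ , cos φ₁ · sin φ₂ − sin φ₁ · cos φ₂ · cos Δλ )
  = atan2(0.53697, 0.24005) = 65.913° → normalised to [0°, 360°): 65.913°.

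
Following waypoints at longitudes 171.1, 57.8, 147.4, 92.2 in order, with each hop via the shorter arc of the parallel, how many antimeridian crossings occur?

0

Leg 1: +171.1° → +57.8°, shortest Δλ = -113.3° (west) — does not cross 180°.
Leg 2: +57.8° → +147.4°, shortest Δλ = 89.6° (east) — does not cross 180°.
Leg 3: +147.4° → +92.2°, shortest Δλ = -55.2° (west) — does not cross 180°.
Total crossings: 0.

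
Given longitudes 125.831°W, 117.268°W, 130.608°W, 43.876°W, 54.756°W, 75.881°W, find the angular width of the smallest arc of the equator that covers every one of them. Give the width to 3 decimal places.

86.732°

Sort the longitudes: -130.608°, -125.831°, -117.268°, -75.881°, -54.756°, -43.876°.
Eastward gaps between consecutive values (wrapping around): 4.777°, 8.563°, 41.387°, 21.125°, 10.880°, 273.268°.
Largest gap = 273.268° ⇒ minimal covering band is its complement: 360° − 273.268° = 86.732°.
Band runs from -130.608° eastward to -43.876°.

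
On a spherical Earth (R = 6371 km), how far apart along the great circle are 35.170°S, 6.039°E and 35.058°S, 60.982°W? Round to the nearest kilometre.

Δλ = -60.982 − 6.039 = -67.021°.
Δφ = -35.058 − -35.170 = 0.112°.
a = sin²(Δφ/2) + cos φ₁ · cos φ₂ · sin²(Δλ/2) = 0.203956.
c = 2·atan2(√a, √(1−a)) = 0.93715 rad → d = 6371·c ≈ 5970.58 km.

5971 km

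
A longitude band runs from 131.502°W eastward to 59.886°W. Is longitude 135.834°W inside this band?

No

Band width going east from -131.502° to -59.886°: ((-59.886 − -131.502) mod 360) = 71.616°.
Offset of -135.834° east of the west edge: ((-135.834 − -131.502) mod 360) = 355.668°.
355.668° > 71.616° ⇒ outside.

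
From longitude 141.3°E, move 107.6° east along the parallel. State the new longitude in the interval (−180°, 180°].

111.1°W

Start at +141.3°; shift +107.6° → +248.9°.
+248.9° lies outside (−180°, 180°]; subtract 360° → -111.1°.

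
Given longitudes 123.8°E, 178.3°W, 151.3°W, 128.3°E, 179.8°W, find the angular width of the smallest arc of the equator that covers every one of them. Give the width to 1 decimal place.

Sort the longitudes: -179.8°, -178.3°, -151.3°, +123.8°, +128.3°.
Eastward gaps between consecutive values (wrapping around): 1.5°, 27.0°, 275.1°, 4.5°, 51.9°.
Largest gap = 275.1° ⇒ minimal covering band is its complement: 360° − 275.1° = 84.9°.
Band runs from +123.8° eastward to -151.3°, crossing the antimeridian.

84.9°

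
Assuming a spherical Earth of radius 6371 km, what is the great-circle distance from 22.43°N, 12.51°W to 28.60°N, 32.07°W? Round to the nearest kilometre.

Δλ = -32.07 − -12.51 = -19.56°.
Δφ = 28.60 − 22.43 = 6.17°.
a = sin²(Δφ/2) + cos φ₁ · cos φ₂ · sin²(Δλ/2) = 0.026313.
c = 2·atan2(√a, √(1−a)) = 0.32587 rad → d = 6371·c ≈ 2076.10 km.

2076 km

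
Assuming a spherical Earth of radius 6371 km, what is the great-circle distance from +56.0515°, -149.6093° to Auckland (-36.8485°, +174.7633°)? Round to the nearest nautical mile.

Δλ = 174.7633 − -149.6093 = 324.3726°; wrapped into (−180°, 180°]: -35.6274°.
Δφ = -36.8485 − 56.0515 = -92.9000°.
a = sin²(Δφ/2) + cos φ₁ · cos φ₂ · sin²(Δλ/2) = 0.567120.
c = 2·atan2(√a, √(1−a)) = 1.70544 rad → d = 6371·c ≈ 10865.37 km ≈ 5866.83 nmi.

5867 nmi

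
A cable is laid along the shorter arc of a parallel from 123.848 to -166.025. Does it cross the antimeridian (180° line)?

Yes

Naïve |-166.025 − 123.848| = 289.873° > 180°, so the shorter arc goes the other way round — across 180°.
Signed shortest Δλ = ((-166.025 − 123.848 + 180) mod 360) − 180 = 70.127°.
Going east by 70.127° from +123.848° passes through 180° before reaching -166.025°.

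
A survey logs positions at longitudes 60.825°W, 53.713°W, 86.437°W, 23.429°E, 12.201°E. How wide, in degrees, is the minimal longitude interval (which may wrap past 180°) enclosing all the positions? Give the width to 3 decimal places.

Sort the longitudes: -86.437°, -60.825°, -53.713°, +12.201°, +23.429°.
Eastward gaps between consecutive values (wrapping around): 25.612°, 7.112°, 65.914°, 11.228°, 250.134°.
Largest gap = 250.134° ⇒ minimal covering band is its complement: 360° − 250.134° = 109.866°.
Band runs from -86.437° eastward to +23.429°.

109.866°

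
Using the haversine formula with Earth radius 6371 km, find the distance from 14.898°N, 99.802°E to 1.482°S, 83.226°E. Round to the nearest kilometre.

2578 km

Δλ = 83.226 − 99.802 = -16.576°.
Δφ = -1.482 − 14.898 = -16.380°.
a = sin²(Δφ/2) + cos φ₁ · cos φ₂ · sin²(Δλ/2) = 0.040367.
c = 2·atan2(√a, √(1−a)) = 0.40459 rad → d = 6371·c ≈ 2577.62 km.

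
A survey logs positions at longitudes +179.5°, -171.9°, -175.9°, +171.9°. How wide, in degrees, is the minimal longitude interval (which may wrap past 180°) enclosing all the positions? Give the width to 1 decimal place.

16.2°

Sort the longitudes: -175.9°, -171.9°, +171.9°, +179.5°.
Eastward gaps between consecutive values (wrapping around): 4.0°, 343.8°, 7.6°, 4.6°.
Largest gap = 343.8° ⇒ minimal covering band is its complement: 360° − 343.8° = 16.2°.
Band runs from +171.9° eastward to -171.9°, crossing the antimeridian.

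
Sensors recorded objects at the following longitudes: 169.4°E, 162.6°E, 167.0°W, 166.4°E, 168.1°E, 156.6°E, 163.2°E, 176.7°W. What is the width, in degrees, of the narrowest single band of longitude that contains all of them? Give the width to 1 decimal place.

Sort the longitudes: -176.7°, -167.0°, +156.6°, +162.6°, +163.2°, +166.4°, +168.1°, +169.4°.
Eastward gaps between consecutive values (wrapping around): 9.7°, 323.6°, 6.0°, 0.6°, 3.2°, 1.7°, 1.3°, 13.9°.
Largest gap = 323.6° ⇒ minimal covering band is its complement: 360° − 323.6° = 36.4°.
Band runs from +156.6° eastward to -167.0°, crossing the antimeridian.

36.4°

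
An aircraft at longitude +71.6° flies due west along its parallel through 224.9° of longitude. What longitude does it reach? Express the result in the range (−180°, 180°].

Start at +71.6°; shift −224.9° → -153.3°.
-153.3° already lies in (−180°, 180°].

-153.3°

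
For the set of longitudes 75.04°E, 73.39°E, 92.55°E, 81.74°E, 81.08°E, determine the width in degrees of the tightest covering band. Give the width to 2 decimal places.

Sort the longitudes: +73.39°, +75.04°, +81.08°, +81.74°, +92.55°.
Eastward gaps between consecutive values (wrapping around): 1.65°, 6.04°, 0.66°, 10.81°, 340.84°.
Largest gap = 340.84° ⇒ minimal covering band is its complement: 360° − 340.84° = 19.16°.
Band runs from +73.39° eastward to +92.55°.

19.16°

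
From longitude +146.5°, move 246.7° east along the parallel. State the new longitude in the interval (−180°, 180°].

Start at +146.5°; shift +246.7° → +393.2°.
+393.2° lies outside (−180°, 180°]; subtract 360° → +33.2°.

+33.2°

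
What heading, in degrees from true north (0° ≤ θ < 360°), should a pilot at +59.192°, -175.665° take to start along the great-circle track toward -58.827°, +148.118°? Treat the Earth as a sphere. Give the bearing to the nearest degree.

Δλ = 148.118 − -175.665 = 323.783°; wrapped into (−180°, 180°]: -36.217°.
θ = atan2( sin Δλ · cos φ₂ , cos φ₁ · sin φ₂ − sin φ₁ · cos φ₂ · cos Δλ )
  = atan2(-0.30584, -0.79689) = -159.004° → normalised to [0°, 360°): 200.996°.

201°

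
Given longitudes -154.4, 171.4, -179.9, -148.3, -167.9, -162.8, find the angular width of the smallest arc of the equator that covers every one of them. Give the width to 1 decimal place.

Sort the longitudes: -179.9°, -167.9°, -162.8°, -154.4°, -148.3°, +171.4°.
Eastward gaps between consecutive values (wrapping around): 12.0°, 5.1°, 8.4°, 6.1°, 319.7°, 8.7°.
Largest gap = 319.7° ⇒ minimal covering band is its complement: 360° − 319.7° = 40.3°.
Band runs from +171.4° eastward to -148.3°, crossing the antimeridian.

40.3°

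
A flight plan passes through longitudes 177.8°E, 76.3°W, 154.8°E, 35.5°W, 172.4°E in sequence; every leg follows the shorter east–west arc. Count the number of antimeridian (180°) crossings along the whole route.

4

Leg 1: +177.8° → -76.3°, shortest Δλ = 105.9° (east) — crosses 180°.
Leg 2: -76.3° → +154.8°, shortest Δλ = -128.9° (west) — crosses 180°.
Leg 3: +154.8° → -35.5°, shortest Δλ = 169.7° (east) — crosses 180°.
Leg 4: -35.5° → +172.4°, shortest Δλ = -152.1° (west) — crosses 180°.
Total crossings: 4.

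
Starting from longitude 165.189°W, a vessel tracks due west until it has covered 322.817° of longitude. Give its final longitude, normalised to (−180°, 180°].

128.006°W

Start at -165.189°; shift −322.817° → -488.006°.
-488.006° lies outside (−180°, 180°]; add 360° → -128.006°.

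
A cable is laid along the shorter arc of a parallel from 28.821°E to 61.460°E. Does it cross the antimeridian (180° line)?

Signed shortest Δλ = ((61.460 − 28.821 + 180) mod 360) − 180 = 32.639°.
Going east by 32.639° from +28.821° reaches +61.460° without touching 180°.

No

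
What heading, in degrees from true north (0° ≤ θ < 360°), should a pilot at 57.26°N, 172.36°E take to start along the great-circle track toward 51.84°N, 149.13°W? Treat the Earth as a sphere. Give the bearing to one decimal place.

87.2°

Δλ = -149.13 − 172.36 = -321.49°; wrapped into (−180°, 180°]: 38.51°.
θ = atan2( sin Δλ · cos φ₂ , cos φ₁ · sin φ₂ − sin φ₁ · cos φ₂ · cos Δλ )
  = atan2(0.38471, 0.01858) = 87.235° → normalised to [0°, 360°): 87.235°.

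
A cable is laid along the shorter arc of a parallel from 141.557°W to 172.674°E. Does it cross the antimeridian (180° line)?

Naïve |172.674 − -141.557| = 314.231° > 180°, so the shorter arc goes the other way round — across 180°.
Signed shortest Δλ = ((172.674 − -141.557 + 180) mod 360) − 180 = -45.769°.
Going west by 45.769° from -141.557° passes through 180° before reaching +172.674°.

Yes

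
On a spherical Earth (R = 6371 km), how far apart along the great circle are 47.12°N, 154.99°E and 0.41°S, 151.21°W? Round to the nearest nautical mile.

Δλ = -151.21 − 154.99 = -306.20°; wrapped into (−180°, 180°]: 53.80°.
Δφ = -0.41 − 47.12 = -47.53°.
a = sin²(Δφ/2) + cos φ₁ · cos φ₂ · sin²(Δλ/2) = 0.301684.
c = 2·atan2(√a, √(1−a)) = 1.16295 rad → d = 6371·c ≈ 7409.16 km ≈ 4000.63 nmi.

4001 nmi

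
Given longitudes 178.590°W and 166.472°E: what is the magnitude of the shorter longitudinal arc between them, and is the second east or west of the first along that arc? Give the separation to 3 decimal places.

Raw difference: 166.472 − -178.590 = 345.062°.
Normalise into (−180°, 180°]: 345.062° − 360° = -14.938°.
Negative ⇒ the second point lies to the west; separation 14.938°.

14.938° west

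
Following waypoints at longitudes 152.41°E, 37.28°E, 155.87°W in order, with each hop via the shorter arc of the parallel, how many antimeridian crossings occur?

1

Leg 1: +152.41° → +37.28°, shortest Δλ = -115.13° (west) — does not cross 180°.
Leg 2: +37.28° → -155.87°, shortest Δλ = 166.85° (east) — crosses 180°.
Total crossings: 1.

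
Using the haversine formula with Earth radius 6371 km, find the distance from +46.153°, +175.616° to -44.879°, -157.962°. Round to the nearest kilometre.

Δλ = -157.962 − 175.616 = -333.578°; wrapped into (−180°, 180°]: 26.422°.
Δφ = -44.879 − 46.153 = -91.032°.
a = sin²(Δφ/2) + cos φ₁ · cos φ₂ · sin²(Δλ/2) = 0.534643.
c = 2·atan2(√a, √(1−a)) = 1.64014 rad → d = 6371·c ≈ 10449.32 km.

10449 km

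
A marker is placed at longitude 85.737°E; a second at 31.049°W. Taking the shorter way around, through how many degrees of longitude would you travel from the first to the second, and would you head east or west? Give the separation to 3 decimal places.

Raw difference: -31.049 − 85.737 = -116.786°.
Normalise into (−180°, 180°]: -116.786° stays -116.786°.
Negative ⇒ the second point lies to the west; separation 116.786°.

116.786° west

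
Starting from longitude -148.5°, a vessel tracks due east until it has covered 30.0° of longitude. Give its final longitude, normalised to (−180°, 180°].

Start at -148.5°; shift +30.0° → -118.5°.
-118.5° already lies in (−180°, 180°].

-118.5°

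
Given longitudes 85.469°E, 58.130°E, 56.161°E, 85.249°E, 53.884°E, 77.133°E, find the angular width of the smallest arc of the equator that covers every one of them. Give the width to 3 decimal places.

31.585°

Sort the longitudes: +53.884°, +56.161°, +58.130°, +77.133°, +85.249°, +85.469°.
Eastward gaps between consecutive values (wrapping around): 2.277°, 1.969°, 19.003°, 8.116°, 0.220°, 328.415°.
Largest gap = 328.415° ⇒ minimal covering band is its complement: 360° − 328.415° = 31.585°.
Band runs from +53.884° eastward to +85.469°.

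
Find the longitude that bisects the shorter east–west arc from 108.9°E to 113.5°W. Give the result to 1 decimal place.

Signed shortest Δλ from +108.9° to -113.5° is +137.6°.
Midpoint longitude = +108.9° + (+137.6°)/2 = +108.9° + 68.8° = +177.7°.
(The naïve average (+108.9 + -113.5)/2 = -2.3° is on the wrong side of the globe.)

177.7°E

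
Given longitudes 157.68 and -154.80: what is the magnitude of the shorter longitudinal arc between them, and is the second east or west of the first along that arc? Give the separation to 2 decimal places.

Raw difference: -154.80 − 157.68 = -312.48°.
Normalise into (−180°, 180°]: -312.48° + 360° = 47.52°.
Positive ⇒ the second point lies to the east; separation 47.52°.

47.52° east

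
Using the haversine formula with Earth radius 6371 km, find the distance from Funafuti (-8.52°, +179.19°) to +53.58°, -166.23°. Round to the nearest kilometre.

7041 km

Δλ = -166.23 − 179.19 = -345.42°; wrapped into (−180°, 180°]: 14.58°.
Δφ = 53.58 − -8.52 = 62.10°.
a = sin²(Δφ/2) + cos φ₁ · cos φ₂ · sin²(Δλ/2) = 0.275489.
c = 2·atan2(√a, √(1−a)) = 1.10513 rad → d = 6371·c ≈ 7040.76 km.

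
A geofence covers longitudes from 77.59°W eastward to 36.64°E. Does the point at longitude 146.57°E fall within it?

Band width going east from -77.59° to +36.64°: ((36.64 − -77.59) mod 360) = 114.23°.
Offset of +146.57° east of the west edge: ((146.57 − -77.59) mod 360) = 224.16°.
224.16° > 114.23° ⇒ outside.

No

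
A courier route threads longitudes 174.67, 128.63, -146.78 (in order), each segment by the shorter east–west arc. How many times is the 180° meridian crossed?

1

Leg 1: +174.67° → +128.63°, shortest Δλ = -46.04° (west) — does not cross 180°.
Leg 2: +128.63° → -146.78°, shortest Δλ = 84.59° (east) — crosses 180°.
Total crossings: 1.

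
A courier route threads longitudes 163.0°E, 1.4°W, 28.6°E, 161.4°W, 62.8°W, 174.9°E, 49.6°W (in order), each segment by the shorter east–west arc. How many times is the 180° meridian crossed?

Leg 1: +163.0° → -1.4°, shortest Δλ = -164.4° (west) — does not cross 180°.
Leg 2: -1.4° → +28.6°, shortest Δλ = 30.0° (east) — does not cross 180°.
Leg 3: +28.6° → -161.4°, shortest Δλ = 170.0° (east) — crosses 180°.
Leg 4: -161.4° → -62.8°, shortest Δλ = 98.6° (east) — does not cross 180°.
Leg 5: -62.8° → +174.9°, shortest Δλ = -122.3° (west) — crosses 180°.
Leg 6: +174.9° → -49.6°, shortest Δλ = 135.5° (east) — crosses 180°.
Total crossings: 3.

3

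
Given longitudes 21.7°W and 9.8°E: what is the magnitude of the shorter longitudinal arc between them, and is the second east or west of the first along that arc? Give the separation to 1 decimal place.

Raw difference: 9.8 − -21.7 = 31.5°.
Normalise into (−180°, 180°]: 31.5° stays 31.5°.
Positive ⇒ the second point lies to the east; separation 31.5°.

31.5° east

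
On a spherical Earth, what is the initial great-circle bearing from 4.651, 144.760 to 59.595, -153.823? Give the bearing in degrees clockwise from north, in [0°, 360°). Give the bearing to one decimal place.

Δλ = -153.823 − 144.760 = -298.583°; wrapped into (−180°, 180°]: 61.417°.
θ = atan2( sin Δλ · cos φ₂ , cos φ₁ · sin φ₂ − sin φ₁ · cos φ₂ · cos Δλ )
  = atan2(0.44443, 0.84000) = 27.883° → normalised to [0°, 360°): 27.883°.

27.9°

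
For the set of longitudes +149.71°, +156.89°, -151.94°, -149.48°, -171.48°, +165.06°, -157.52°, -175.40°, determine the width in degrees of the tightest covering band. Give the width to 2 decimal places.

60.81°

Sort the longitudes: -175.40°, -171.48°, -157.52°, -151.94°, -149.48°, +149.71°, +156.89°, +165.06°.
Eastward gaps between consecutive values (wrapping around): 3.92°, 13.96°, 5.58°, 2.46°, 299.19°, 7.18°, 8.17°, 19.54°.
Largest gap = 299.19° ⇒ minimal covering band is its complement: 360° − 299.19° = 60.81°.
Band runs from +149.71° eastward to -149.48°, crossing the antimeridian.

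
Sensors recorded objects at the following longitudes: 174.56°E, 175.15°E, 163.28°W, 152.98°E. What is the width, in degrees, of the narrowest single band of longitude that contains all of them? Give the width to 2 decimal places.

Sort the longitudes: -163.28°, +152.98°, +174.56°, +175.15°.
Eastward gaps between consecutive values (wrapping around): 316.26°, 21.58°, 0.59°, 21.57°.
Largest gap = 316.26° ⇒ minimal covering band is its complement: 360° − 316.26° = 43.74°.
Band runs from +152.98° eastward to -163.28°, crossing the antimeridian.

43.74°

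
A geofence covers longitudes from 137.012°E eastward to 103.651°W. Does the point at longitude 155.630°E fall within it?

Band width going east from +137.012° to -103.651°: ((-103.651 − 137.012) mod 360) = 119.337°.
Offset of +155.630° east of the west edge: ((155.630 − 137.012) mod 360) = 18.618°.
18.618° ≤ 119.337° ⇒ inside.

Yes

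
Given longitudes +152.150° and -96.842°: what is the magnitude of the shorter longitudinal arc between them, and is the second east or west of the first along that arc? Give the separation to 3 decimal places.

111.008° east

Raw difference: -96.842 − 152.150 = -248.992°.
Normalise into (−180°, 180°]: -248.992° + 360° = 111.008°.
Positive ⇒ the second point lies to the east; separation 111.008°.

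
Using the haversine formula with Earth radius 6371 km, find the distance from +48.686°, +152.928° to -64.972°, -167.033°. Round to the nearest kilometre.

13101 km

Δλ = -167.033 − 152.928 = -319.961°; wrapped into (−180°, 180°]: 40.039°.
Δφ = -64.972 − 48.686 = -113.658°.
a = sin²(Δφ/2) + cos φ₁ · cos φ₂ · sin²(Δλ/2) = 0.733371.
c = 2·atan2(√a, √(1−a)) = 2.05640 rad → d = 6371·c ≈ 13101.32 km.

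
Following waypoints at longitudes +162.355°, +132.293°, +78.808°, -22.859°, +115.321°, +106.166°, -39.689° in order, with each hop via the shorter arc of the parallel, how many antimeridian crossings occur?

0

Leg 1: +162.355° → +132.293°, shortest Δλ = -30.062° (west) — does not cross 180°.
Leg 2: +132.293° → +78.808°, shortest Δλ = -53.485° (west) — does not cross 180°.
Leg 3: +78.808° → -22.859°, shortest Δλ = -101.667° (west) — does not cross 180°.
Leg 4: -22.859° → +115.321°, shortest Δλ = 138.18° (east) — does not cross 180°.
Leg 5: +115.321° → +106.166°, shortest Δλ = -9.155° (west) — does not cross 180°.
Leg 6: +106.166° → -39.689°, shortest Δλ = -145.855° (west) — does not cross 180°.
Total crossings: 0.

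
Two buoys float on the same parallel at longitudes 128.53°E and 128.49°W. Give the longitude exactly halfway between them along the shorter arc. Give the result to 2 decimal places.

Signed shortest Δλ from +128.53° to -128.49° is +102.98°.
Midpoint longitude = +128.53° + (+102.98°)/2 = +128.53° + 51.49° = +180.02°.
Normalise into (−180°, 180°]: -179.98°.
(The naïve average (+128.53 + -128.49)/2 = 0.02° is on the wrong side of the globe.)

179.98°W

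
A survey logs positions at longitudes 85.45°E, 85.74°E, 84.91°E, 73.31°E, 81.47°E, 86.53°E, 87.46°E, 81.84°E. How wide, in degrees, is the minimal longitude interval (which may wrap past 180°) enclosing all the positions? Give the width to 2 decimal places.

14.15°

Sort the longitudes: +73.31°, +81.47°, +81.84°, +84.91°, +85.45°, +85.74°, +86.53°, +87.46°.
Eastward gaps between consecutive values (wrapping around): 8.16°, 0.37°, 3.07°, 0.54°, 0.29°, 0.79°, 0.93°, 345.85°.
Largest gap = 345.85° ⇒ minimal covering band is its complement: 360° − 345.85° = 14.15°.
Band runs from +73.31° eastward to +87.46°.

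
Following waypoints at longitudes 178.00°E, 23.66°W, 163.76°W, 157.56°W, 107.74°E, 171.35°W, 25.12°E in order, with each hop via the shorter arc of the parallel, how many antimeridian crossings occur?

4

Leg 1: +178.00° → -23.66°, shortest Δλ = 158.34° (east) — crosses 180°.
Leg 2: -23.66° → -163.76°, shortest Δλ = -140.1° (west) — does not cross 180°.
Leg 3: -163.76° → -157.56°, shortest Δλ = 6.2° (east) — does not cross 180°.
Leg 4: -157.56° → +107.74°, shortest Δλ = -94.7° (west) — crosses 180°.
Leg 5: +107.74° → -171.35°, shortest Δλ = 80.91° (east) — crosses 180°.
Leg 6: -171.35° → +25.12°, shortest Δλ = -163.53° (west) — crosses 180°.
Total crossings: 4.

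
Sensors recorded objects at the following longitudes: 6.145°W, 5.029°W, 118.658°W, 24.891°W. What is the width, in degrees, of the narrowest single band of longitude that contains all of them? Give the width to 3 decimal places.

113.629°

Sort the longitudes: -118.658°, -24.891°, -6.145°, -5.029°.
Eastward gaps between consecutive values (wrapping around): 93.767°, 18.746°, 1.116°, 246.371°.
Largest gap = 246.371° ⇒ minimal covering band is its complement: 360° − 246.371° = 113.629°.
Band runs from -118.658° eastward to -5.029°.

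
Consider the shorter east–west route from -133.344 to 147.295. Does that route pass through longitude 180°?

Naïve |147.295 − -133.344| = 280.639° > 180°, so the shorter arc goes the other way round — across 180°.
Signed shortest Δλ = ((147.295 − -133.344 + 180) mod 360) − 180 = -79.361°.
Going west by 79.361° from -133.344° passes through 180° before reaching +147.295°.

Yes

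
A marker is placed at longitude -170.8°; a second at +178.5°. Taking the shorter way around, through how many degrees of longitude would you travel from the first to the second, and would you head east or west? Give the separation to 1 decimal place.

10.7° west

Raw difference: 178.5 − -170.8 = 349.3°.
Normalise into (−180°, 180°]: 349.3° − 360° = -10.7°.
Negative ⇒ the second point lies to the west; separation 10.7°.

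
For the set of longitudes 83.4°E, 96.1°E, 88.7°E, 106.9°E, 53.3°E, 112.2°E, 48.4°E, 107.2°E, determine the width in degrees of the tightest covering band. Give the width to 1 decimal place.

Sort the longitudes: +48.4°, +53.3°, +83.4°, +88.7°, +96.1°, +106.9°, +107.2°, +112.2°.
Eastward gaps between consecutive values (wrapping around): 4.9°, 30.1°, 5.3°, 7.4°, 10.8°, 0.3°, 5.0°, 296.2°.
Largest gap = 296.2° ⇒ minimal covering band is its complement: 360° − 296.2° = 63.8°.
Band runs from +48.4° eastward to +112.2°.

63.8°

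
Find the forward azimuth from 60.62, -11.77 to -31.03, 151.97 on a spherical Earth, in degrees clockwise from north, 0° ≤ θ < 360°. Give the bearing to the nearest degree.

27°

Δλ = 151.97 − -11.77 = 163.74°.
θ = atan2( sin Δλ · cos φ₂ , cos φ₁ · sin φ₂ − sin φ₁ · cos φ₂ · cos Δλ )
  = atan2(0.23993, 0.46392) = 27.347° → normalised to [0°, 360°): 27.347°.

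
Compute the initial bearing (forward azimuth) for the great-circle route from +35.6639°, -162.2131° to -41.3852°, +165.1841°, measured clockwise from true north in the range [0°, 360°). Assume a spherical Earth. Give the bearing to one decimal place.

204.1°

Δλ = 165.1841 − -162.2131 = 327.3972°; wrapped into (−180°, 180°]: -32.6028°.
θ = atan2( sin Δλ · cos φ₂ , cos φ₁ · sin φ₂ − sin φ₁ · cos φ₂ · cos Δλ )
  = atan2(-0.40426, -0.90563) = -155.945° → normalised to [0°, 360°): 204.055°.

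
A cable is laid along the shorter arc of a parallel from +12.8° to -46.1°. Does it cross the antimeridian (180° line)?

Signed shortest Δλ = ((-46.1 − 12.8 + 180) mod 360) − 180 = -58.9°.
Going west by 58.9° from +12.8° reaches -46.1° without touching 180°.

No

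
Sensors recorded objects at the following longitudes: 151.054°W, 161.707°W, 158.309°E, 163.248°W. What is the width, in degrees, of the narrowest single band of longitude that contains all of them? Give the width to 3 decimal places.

Sort the longitudes: -163.248°, -161.707°, -151.054°, +158.309°.
Eastward gaps between consecutive values (wrapping around): 1.541°, 10.653°, 309.363°, 38.443°.
Largest gap = 309.363° ⇒ minimal covering band is its complement: 360° − 309.363° = 50.637°.
Band runs from +158.309° eastward to -151.054°, crossing the antimeridian.

50.637°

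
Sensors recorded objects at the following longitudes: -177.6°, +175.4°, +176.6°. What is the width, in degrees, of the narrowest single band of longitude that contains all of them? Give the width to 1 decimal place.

7.0°

Sort the longitudes: -177.6°, +175.4°, +176.6°.
Eastward gaps between consecutive values (wrapping around): 353.0°, 1.2°, 5.8°.
Largest gap = 353.0° ⇒ minimal covering band is its complement: 360° − 353.0° = 7.0°.
Band runs from +175.4° eastward to -177.6°, crossing the antimeridian.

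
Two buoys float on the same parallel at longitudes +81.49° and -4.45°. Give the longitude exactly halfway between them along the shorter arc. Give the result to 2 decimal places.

+38.52°

Signed shortest Δλ from +81.49° to -4.45° is -85.94°.
Midpoint longitude = +81.49° + (-85.94°)/2 = +81.49° − 42.97° = +38.52°.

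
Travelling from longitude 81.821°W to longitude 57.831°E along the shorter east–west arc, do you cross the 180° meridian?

Signed shortest Δλ = ((57.831 − -81.821 + 180) mod 360) − 180 = 139.652°.
Going east by 139.652° from -81.821° reaches +57.831° without touching 180°.

No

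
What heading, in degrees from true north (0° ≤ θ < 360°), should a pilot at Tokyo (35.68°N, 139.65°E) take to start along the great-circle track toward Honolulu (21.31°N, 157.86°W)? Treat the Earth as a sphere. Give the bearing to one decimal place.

Δλ = -157.86 − 139.65 = -297.51°; wrapped into (−180°, 180°]: 62.49°.
θ = atan2( sin Δλ · cos φ₂ , cos φ₁ · sin φ₂ − sin φ₁ · cos φ₂ · cos Δλ )
  = atan2(0.82629, 0.04421) = 86.938° → normalised to [0°, 360°): 86.938°.

86.9°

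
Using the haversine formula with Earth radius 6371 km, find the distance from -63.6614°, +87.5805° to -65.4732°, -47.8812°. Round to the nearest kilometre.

Δλ = -47.8812 − 87.5805 = -135.4617°.
Δφ = -65.4732 − -63.6614 = -1.8118°.
a = sin²(Δφ/2) + cos φ₁ · cos φ₂ · sin²(Δλ/2) = 0.157978.
c = 2·atan2(√a, √(1−a)) = 0.81750 rad → d = 6371·c ≈ 5208.32 km.

5208 km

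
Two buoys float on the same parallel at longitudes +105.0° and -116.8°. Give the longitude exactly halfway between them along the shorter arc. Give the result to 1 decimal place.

+174.1°

Signed shortest Δλ from +105.0° to -116.8° is +138.2°.
Midpoint longitude = +105.0° + (+138.2°)/2 = +105.0° + 69.1° = +174.1°.
(The naïve average (+105.0 + -116.8)/2 = -5.9° is on the wrong side of the globe.)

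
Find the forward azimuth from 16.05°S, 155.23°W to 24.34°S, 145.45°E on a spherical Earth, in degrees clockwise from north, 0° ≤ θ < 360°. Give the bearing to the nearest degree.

Δλ = 145.45 − -155.23 = 300.68°; wrapped into (−180°, 180°]: -59.32°.
θ = atan2( sin Δλ · cos φ₂ , cos φ₁ · sin φ₂ − sin φ₁ · cos φ₂ · cos Δλ )
  = atan2(-0.78359, -0.26755) = -108.852° → normalised to [0°, 360°): 251.148°.

251°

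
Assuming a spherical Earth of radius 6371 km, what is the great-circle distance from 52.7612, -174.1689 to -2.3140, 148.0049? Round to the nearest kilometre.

7066 km

Δλ = 148.0049 − -174.1689 = 322.1738°; wrapped into (−180°, 180°]: -37.8262°.
Δφ = -2.3140 − 52.7612 = -55.0752°.
a = sin²(Δφ/2) + cos φ₁ · cos φ₂ · sin²(Δλ/2) = 0.277275.
c = 2·atan2(√a, √(1−a)) = 1.10912 rad → d = 6371·c ≈ 7066.20 km.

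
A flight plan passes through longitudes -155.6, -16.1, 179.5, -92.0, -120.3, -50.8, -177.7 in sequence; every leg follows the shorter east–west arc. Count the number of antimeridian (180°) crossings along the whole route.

Leg 1: -155.6° → -16.1°, shortest Δλ = 139.5° (east) — does not cross 180°.
Leg 2: -16.1° → +179.5°, shortest Δλ = -164.4° (west) — crosses 180°.
Leg 3: +179.5° → -92.0°, shortest Δλ = 88.5° (east) — crosses 180°.
Leg 4: -92.0° → -120.3°, shortest Δλ = -28.3° (west) — does not cross 180°.
Leg 5: -120.3° → -50.8°, shortest Δλ = 69.5° (east) — does not cross 180°.
Leg 6: -50.8° → -177.7°, shortest Δλ = -126.9° (west) — does not cross 180°.
Total crossings: 2.

2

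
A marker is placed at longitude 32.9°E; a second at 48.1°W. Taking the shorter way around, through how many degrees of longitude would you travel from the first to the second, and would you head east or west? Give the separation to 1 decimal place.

81.0° west

Raw difference: -48.1 − 32.9 = -81.0°.
Normalise into (−180°, 180°]: -81.0° stays -81.0°.
Negative ⇒ the second point lies to the west; separation 81.0°.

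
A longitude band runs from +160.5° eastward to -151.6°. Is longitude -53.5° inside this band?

No

Band width going east from +160.5° to -151.6°: ((-151.6 − 160.5) mod 360) = 47.9°.
Offset of -53.5° east of the west edge: ((-53.5 − 160.5) mod 360) = 146.0°.
146.0° > 47.9° ⇒ outside.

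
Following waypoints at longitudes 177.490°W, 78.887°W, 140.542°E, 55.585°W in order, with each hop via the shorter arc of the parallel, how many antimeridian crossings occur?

Leg 1: -177.490° → -78.887°, shortest Δλ = 98.603° (east) — does not cross 180°.
Leg 2: -78.887° → +140.542°, shortest Δλ = -140.571° (west) — crosses 180°.
Leg 3: +140.542° → -55.585°, shortest Δλ = 163.873° (east) — crosses 180°.
Total crossings: 2.

2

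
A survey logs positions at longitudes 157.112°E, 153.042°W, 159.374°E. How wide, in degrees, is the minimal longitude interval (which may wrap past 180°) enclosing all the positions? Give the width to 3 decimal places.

49.846°

Sort the longitudes: -153.042°, +157.112°, +159.374°.
Eastward gaps between consecutive values (wrapping around): 310.154°, 2.262°, 47.584°.
Largest gap = 310.154° ⇒ minimal covering band is its complement: 360° − 310.154° = 49.846°.
Band runs from +157.112° eastward to -153.042°, crossing the antimeridian.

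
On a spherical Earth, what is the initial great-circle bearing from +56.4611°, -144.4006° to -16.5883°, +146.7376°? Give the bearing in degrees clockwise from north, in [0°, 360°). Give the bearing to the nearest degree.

Δλ = 146.7376 − -144.4006 = 291.1382°; wrapped into (−180°, 180°]: -68.8618°.
θ = atan2( sin Δλ · cos φ₂ , cos φ₁ · sin φ₂ − sin φ₁ · cos φ₂ · cos Δλ )
  = atan2(-0.89389, -0.44581) = -116.506° → normalised to [0°, 360°): 243.494°.

243°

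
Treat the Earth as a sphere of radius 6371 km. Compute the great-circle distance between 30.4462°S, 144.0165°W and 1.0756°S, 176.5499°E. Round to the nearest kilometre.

5285 km

Δλ = 176.5499 − -144.0165 = 320.5664°; wrapped into (−180°, 180°]: -39.4336°.
Δφ = -1.0756 − -30.4462 = 29.3706°.
a = sin²(Δφ/2) + cos φ₁ · cos φ₂ · sin²(Δλ/2) = 0.162374.
c = 2·atan2(√a, √(1−a)) = 0.82949 rad → d = 6371·c ≈ 5284.68 km.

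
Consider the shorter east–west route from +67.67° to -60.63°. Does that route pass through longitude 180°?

Signed shortest Δλ = ((-60.63 − 67.67 + 180) mod 360) − 180 = -128.3°.
Going west by 128.3° from +67.67° reaches -60.63° without touching 180°.

No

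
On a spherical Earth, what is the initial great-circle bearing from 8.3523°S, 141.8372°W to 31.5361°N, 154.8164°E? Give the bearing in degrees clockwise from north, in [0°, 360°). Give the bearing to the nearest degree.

Δλ = 154.8164 − -141.8372 = 296.6536°; wrapped into (−180°, 180°]: -63.3464°.
θ = atan2( sin Δλ · cos φ₂ , cos φ₁ · sin φ₂ − sin φ₁ · cos φ₂ · cos Δλ )
  = atan2(-0.76174, 0.57303) = -53.047° → normalised to [0°, 360°): 306.953°.

307°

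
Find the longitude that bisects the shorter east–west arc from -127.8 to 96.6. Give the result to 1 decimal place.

Signed shortest Δλ from -127.8° to +96.6° is -135.6°.
Midpoint longitude = -127.8° + (-135.6°)/2 = -127.8° − 67.8° = -195.6°.
Normalise into (−180°, 180°]: +164.4°.
(The naïve average (-127.8 + +96.6)/2 = -15.6° is on the wrong side of the globe.)

+164.4°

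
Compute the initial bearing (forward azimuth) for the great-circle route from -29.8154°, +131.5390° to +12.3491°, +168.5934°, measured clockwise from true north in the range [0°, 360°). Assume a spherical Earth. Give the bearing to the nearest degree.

46°

Δλ = 168.5934 − 131.5390 = 37.0544°.
θ = atan2( sin Δλ · cos φ₂ , cos φ₁ · sin φ₂ − sin φ₁ · cos φ₂ · cos Δλ )
  = atan2(0.58863, 0.57318) = 45.762° → normalised to [0°, 360°): 45.762°.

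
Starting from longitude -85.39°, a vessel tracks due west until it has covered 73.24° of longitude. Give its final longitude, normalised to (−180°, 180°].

-158.63°

Start at -85.39°; shift −73.24° → -158.63°.
-158.63° already lies in (−180°, 180°].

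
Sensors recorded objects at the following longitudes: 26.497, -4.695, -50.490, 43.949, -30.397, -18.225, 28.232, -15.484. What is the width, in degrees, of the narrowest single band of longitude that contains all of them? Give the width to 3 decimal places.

94.439°

Sort the longitudes: -50.490°, -30.397°, -18.225°, -15.484°, -4.695°, +26.497°, +28.232°, +43.949°.
Eastward gaps between consecutive values (wrapping around): 20.093°, 12.172°, 2.741°, 10.789°, 31.192°, 1.735°, 15.717°, 265.561°.
Largest gap = 265.561° ⇒ minimal covering band is its complement: 360° − 265.561° = 94.439°.
Band runs from -50.490° eastward to +43.949°.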